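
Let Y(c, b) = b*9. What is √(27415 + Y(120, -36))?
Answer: √27091 ≈ 164.59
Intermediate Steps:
Y(c, b) = 9*b
√(27415 + Y(120, -36)) = √(27415 + 9*(-36)) = √(27415 - 324) = √27091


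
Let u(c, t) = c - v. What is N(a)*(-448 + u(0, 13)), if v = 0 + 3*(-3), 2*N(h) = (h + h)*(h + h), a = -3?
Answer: -7902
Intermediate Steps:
N(h) = 2*h**2 (N(h) = ((h + h)*(h + h))/2 = ((2*h)*(2*h))/2 = (4*h**2)/2 = 2*h**2)
v = -9 (v = 0 - 9 = -9)
u(c, t) = 9 + c (u(c, t) = c - 1*(-9) = c + 9 = 9 + c)
N(a)*(-448 + u(0, 13)) = (2*(-3)**2)*(-448 + (9 + 0)) = (2*9)*(-448 + 9) = 18*(-439) = -7902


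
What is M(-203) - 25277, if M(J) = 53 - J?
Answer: -25021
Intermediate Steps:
M(-203) - 25277 = (53 - 1*(-203)) - 25277 = (53 + 203) - 25277 = 256 - 25277 = -25021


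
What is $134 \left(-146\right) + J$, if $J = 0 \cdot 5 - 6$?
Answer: $-19570$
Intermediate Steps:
$J = -6$ ($J = 0 - 6 = -6$)
$134 \left(-146\right) + J = 134 \left(-146\right) - 6 = -19564 - 6 = -19570$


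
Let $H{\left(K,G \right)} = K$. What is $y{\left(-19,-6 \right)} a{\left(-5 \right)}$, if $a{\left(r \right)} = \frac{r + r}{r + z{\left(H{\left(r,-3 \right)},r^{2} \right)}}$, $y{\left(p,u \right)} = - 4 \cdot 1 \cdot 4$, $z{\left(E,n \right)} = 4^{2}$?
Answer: $\frac{160}{11} \approx 14.545$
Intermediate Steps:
$z{\left(E,n \right)} = 16$
$y{\left(p,u \right)} = -16$ ($y{\left(p,u \right)} = \left(-4\right) 4 = -16$)
$a{\left(r \right)} = \frac{2 r}{16 + r}$ ($a{\left(r \right)} = \frac{r + r}{r + 16} = \frac{2 r}{16 + r}$)
$y{\left(-19,-6 \right)} a{\left(-5 \right)} = - 16 \cdot 2 \left(-5\right) \frac{1}{16 - 5} = - 16 \cdot 2 \left(-5\right) \frac{1}{11} = \left(-16\right) \left(- \frac{10}{11}\right) = \frac{160}{11}$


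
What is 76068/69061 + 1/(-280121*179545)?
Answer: 3825788709847199/3473376375026645 ≈ 1.1015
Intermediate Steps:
76068/69061 + 1/(-280121*179545) = 76068*(1/69061) - 1/280121*1/179545 = 76068/69061 - 1/50294324945 = 3825788709847199/3473376375026645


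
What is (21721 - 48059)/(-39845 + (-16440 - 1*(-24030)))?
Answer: 26338/32255 ≈ 0.81656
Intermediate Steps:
(21721 - 48059)/(-39845 + (-16440 - 1*(-24030))) = -26338/(-39845 + (-16440 + 24030)) = -26338/(-39845 + 7590) = -26338/(-32255) = -26338*(-1/32255) = 26338/32255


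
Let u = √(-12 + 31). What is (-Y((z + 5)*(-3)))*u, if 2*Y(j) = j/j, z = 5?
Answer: -√19/2 ≈ -2.1795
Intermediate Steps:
Y(j) = ½ (Y(j) = (j/j)/2 = (½)*1 = ½)
u = √19 ≈ 4.3589
(-Y((z + 5)*(-3)))*u = (-1*½)*√19 = -√19/2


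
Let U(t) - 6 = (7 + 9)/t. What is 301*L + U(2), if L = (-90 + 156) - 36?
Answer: 9044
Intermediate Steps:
U(t) = 6 + 16/t (U(t) = 6 + (7 + 9)/t = 6 + 16/t)
L = 30 (L = 66 - 36 = 30)
301*L + U(2) = 301*30 + (6 + 16/2) = 9030 + (6 + 16*(½)) = 9030 + (6 + 8) = 9030 + 14 = 9044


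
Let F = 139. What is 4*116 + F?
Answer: 603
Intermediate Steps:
4*116 + F = 4*116 + 139 = 464 + 139 = 603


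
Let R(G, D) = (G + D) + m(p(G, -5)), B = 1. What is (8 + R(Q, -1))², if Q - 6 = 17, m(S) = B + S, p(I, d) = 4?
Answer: 1225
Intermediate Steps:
m(S) = 1 + S
Q = 23 (Q = 6 + 17 = 23)
R(G, D) = 5 + D + G (R(G, D) = (G + D) + (1 + 4) = (D + G) + 5 = 5 + D + G)
(8 + R(Q, -1))² = (8 + (5 - 1 + 23))² = (8 + 27)² = 35² = 1225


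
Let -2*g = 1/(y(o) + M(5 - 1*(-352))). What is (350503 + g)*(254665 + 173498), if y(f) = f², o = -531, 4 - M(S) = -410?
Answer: 28251132309786529/188250 ≈ 1.5007e+11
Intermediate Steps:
M(S) = 414 (M(S) = 4 - 1*(-410) = 4 + 410 = 414)
g = -1/564750 (g = -1/(2*((-531)² + 414)) = -1/(2*(281961 + 414)) = -½/282375 = -½*1/282375 = -1/564750 ≈ -1.7707e-6)
(350503 + g)*(254665 + 173498) = (350503 - 1/564750)*(254665 + 173498) = (197946569249/564750)*428163 = 28251132309786529/188250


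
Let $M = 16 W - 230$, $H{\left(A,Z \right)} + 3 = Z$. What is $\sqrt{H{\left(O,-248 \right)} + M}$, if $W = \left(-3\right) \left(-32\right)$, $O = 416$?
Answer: $\sqrt{1055} \approx 32.481$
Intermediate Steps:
$H{\left(A,Z \right)} = -3 + Z$
$W = 96$
$M = 1306$ ($M = 16 \cdot 96 - 230 = 1536 - 230 = 1306$)
$\sqrt{H{\left(O,-248 \right)} + M} = \sqrt{\left(-3 - 248\right) + 1306} = \sqrt{-251 + 1306} = \sqrt{1055}$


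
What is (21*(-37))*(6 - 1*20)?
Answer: 10878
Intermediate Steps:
(21*(-37))*(6 - 1*20) = -777*(6 - 20) = -777*(-14) = 10878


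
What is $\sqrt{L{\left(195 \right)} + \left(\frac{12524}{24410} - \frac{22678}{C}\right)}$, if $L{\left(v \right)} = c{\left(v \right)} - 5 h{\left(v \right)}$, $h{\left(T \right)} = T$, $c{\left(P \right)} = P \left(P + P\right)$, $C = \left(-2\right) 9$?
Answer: $\frac{2 \sqrt{25584921123185}}{36615} \approx 276.29$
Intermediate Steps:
$C = -18$
$c{\left(P \right)} = 2 P^{2}$ ($c{\left(P \right)} = P 2 P = 2 P^{2}$)
$L{\left(v \right)} = - 5 v + 2 v^{2}$ ($L{\left(v \right)} = 2 v^{2} - 5 v = - 5 v + 2 v^{2}$)
$\sqrt{L{\left(195 \right)} + \left(\frac{12524}{24410} - \frac{22678}{C}\right)} = \sqrt{195 \left(-5 + 2 \cdot 195\right) + \left(\frac{12524}{24410} - \frac{22678}{-18}\right)} = \sqrt{195 \left(-5 + 390\right) + \left(12524 \cdot \frac{1}{24410} - - \frac{11339}{9}\right)} = \sqrt{195 \cdot 385 + \left(\frac{6262}{12205} + \frac{11339}{9}\right)} = \sqrt{75075 + \frac{138448853}{109845}} = \sqrt{\frac{8385062228}{109845}} = \frac{2 \sqrt{25584921123185}}{36615}$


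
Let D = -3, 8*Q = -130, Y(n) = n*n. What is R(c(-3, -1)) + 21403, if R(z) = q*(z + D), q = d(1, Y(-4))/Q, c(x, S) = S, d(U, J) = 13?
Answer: 107031/5 ≈ 21406.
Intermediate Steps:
Y(n) = n**2
Q = -65/4 (Q = (1/8)*(-130) = -65/4 ≈ -16.250)
q = -4/5 (q = 13/(-65/4) = 13*(-4/65) = -4/5 ≈ -0.80000)
R(z) = 12/5 - 4*z/5 (R(z) = -4*(z - 3)/5 = -4*(-3 + z)/5 = 12/5 - 4*z/5)
R(c(-3, -1)) + 21403 = (12/5 - 4/5*(-1)) + 21403 = (12/5 + 4/5) + 21403 = 16/5 + 21403 = 107031/5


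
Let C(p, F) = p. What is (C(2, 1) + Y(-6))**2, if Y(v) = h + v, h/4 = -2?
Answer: 144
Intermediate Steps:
h = -8 (h = 4*(-2) = -8)
Y(v) = -8 + v
(C(2, 1) + Y(-6))**2 = (2 + (-8 - 6))**2 = (2 - 14)**2 = (-12)**2 = 144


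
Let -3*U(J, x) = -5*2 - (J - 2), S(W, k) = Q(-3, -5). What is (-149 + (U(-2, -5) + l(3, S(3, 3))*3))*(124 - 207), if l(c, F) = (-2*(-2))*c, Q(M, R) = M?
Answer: 9213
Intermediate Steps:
S(W, k) = -3
U(J, x) = 8/3 + J/3 (U(J, x) = -(-5*2 - (J - 2))/3 = -(-10 - (-2 + J))/3 = -(-10 + (2 - J))/3 = -(-8 - J)/3 = 8/3 + J/3)
l(c, F) = 4*c
(-149 + (U(-2, -5) + l(3, S(3, 3))*3))*(124 - 207) = (-149 + ((8/3 + (⅓)*(-2)) + (4*3)*3))*(124 - 207) = (-149 + ((8/3 - ⅔) + 12*3))*(-83) = (-149 + (2 + 36))*(-83) = (-149 + 38)*(-83) = -111*(-83) = 9213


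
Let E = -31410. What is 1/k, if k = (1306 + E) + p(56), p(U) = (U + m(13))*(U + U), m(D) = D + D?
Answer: -1/20920 ≈ -4.7801e-5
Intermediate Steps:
m(D) = 2*D
p(U) = 2*U*(26 + U) (p(U) = (U + 2*13)*(U + U) = (U + 26)*(2*U) = (26 + U)*(2*U) = 2*U*(26 + U))
k = -20920 (k = (1306 - 31410) + 2*56*(26 + 56) = -30104 + 2*56*82 = -30104 + 9184 = -20920)
1/k = 1/(-20920) = -1/20920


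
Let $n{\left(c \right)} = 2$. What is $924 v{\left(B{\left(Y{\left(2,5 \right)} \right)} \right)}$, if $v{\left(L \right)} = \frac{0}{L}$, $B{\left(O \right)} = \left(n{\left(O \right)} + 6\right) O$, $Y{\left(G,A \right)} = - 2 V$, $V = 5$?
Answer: $0$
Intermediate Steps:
$Y{\left(G,A \right)} = -10$ ($Y{\left(G,A \right)} = \left(-2\right) 5 = -10$)
$B{\left(O \right)} = 8 O$ ($B{\left(O \right)} = \left(2 + 6\right) O = 8 O$)
$v{\left(L \right)} = 0$
$924 v{\left(B{\left(Y{\left(2,5 \right)} \right)} \right)} = 924 \cdot 0 = 0$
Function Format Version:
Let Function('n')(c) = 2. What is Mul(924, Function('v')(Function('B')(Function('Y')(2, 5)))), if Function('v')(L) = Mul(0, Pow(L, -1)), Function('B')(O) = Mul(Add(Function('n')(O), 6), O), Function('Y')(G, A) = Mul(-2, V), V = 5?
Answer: 0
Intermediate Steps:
Function('Y')(G, A) = -10 (Function('Y')(G, A) = Mul(-2, 5) = -10)
Function('B')(O) = Mul(8, O) (Function('B')(O) = Mul(Add(2, 6), O) = Mul(8, O))
Function('v')(L) = 0
Mul(924, Function('v')(Function('B')(Function('Y')(2, 5)))) = Mul(924, 0) = 0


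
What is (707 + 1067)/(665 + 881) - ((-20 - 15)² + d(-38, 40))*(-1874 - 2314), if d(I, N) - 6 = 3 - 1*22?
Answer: 3923637575/773 ≈ 5.0759e+6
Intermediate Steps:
d(I, N) = -13 (d(I, N) = 6 + (3 - 1*22) = 6 + (3 - 22) = 6 - 19 = -13)
(707 + 1067)/(665 + 881) - ((-20 - 15)² + d(-38, 40))*(-1874 - 2314) = (707 + 1067)/(665 + 881) - ((-20 - 15)² - 13)*(-1874 - 2314) = 1774/1546 - ((-35)² - 13)*(-4188) = 1774*(1/1546) - (1225 - 13)*(-4188) = 887/773 - 1212*(-4188) = 887/773 - 1*(-5075856) = 887/773 + 5075856 = 3923637575/773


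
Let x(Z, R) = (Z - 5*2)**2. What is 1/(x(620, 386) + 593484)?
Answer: 1/965584 ≈ 1.0356e-6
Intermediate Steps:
x(Z, R) = (-10 + Z)**2 (x(Z, R) = (Z - 10)**2 = (-10 + Z)**2)
1/(x(620, 386) + 593484) = 1/((-10 + 620)**2 + 593484) = 1/(610**2 + 593484) = 1/(372100 + 593484) = 1/965584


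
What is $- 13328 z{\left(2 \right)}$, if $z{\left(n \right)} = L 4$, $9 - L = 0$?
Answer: $-479808$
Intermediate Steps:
$L = 9$ ($L = 9 - 0 = 9 + 0 = 9$)
$z{\left(n \right)} = 36$ ($z{\left(n \right)} = 9 \cdot 4 = 36$)
$- 13328 z{\left(2 \right)} = \left(-13328\right) 36 = -479808$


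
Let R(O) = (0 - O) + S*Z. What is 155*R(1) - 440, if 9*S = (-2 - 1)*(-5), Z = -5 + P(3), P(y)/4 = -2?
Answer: -11860/3 ≈ -3953.3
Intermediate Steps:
P(y) = -8 (P(y) = 4*(-2) = -8)
Z = -13 (Z = -5 - 8 = -13)
S = 5/3 (S = ((-2 - 1)*(-5))/9 = (-3*(-5))/9 = (⅑)*15 = 5/3 ≈ 1.6667)
R(O) = -65/3 - O (R(O) = (0 - O) + (5/3)*(-13) = -O - 65/3 = -65/3 - O)
155*R(1) - 440 = 155*(-65/3 - 1*1) - 440 = 155*(-65/3 - 1) - 440 = 155*(-68/3) - 440 = -10540/3 - 440 = -11860/3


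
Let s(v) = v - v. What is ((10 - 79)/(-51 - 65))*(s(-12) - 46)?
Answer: -1587/58 ≈ -27.362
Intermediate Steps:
s(v) = 0
((10 - 79)/(-51 - 65))*(s(-12) - 46) = ((10 - 79)/(-51 - 65))*(0 - 46) = -69/(-116)*(-46) = -69*(-1/116)*(-46) = (69/116)*(-46) = -1587/58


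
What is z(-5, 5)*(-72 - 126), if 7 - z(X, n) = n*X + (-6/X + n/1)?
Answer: -25542/5 ≈ -5108.4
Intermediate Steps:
z(X, n) = 7 - n + 6/X - X*n (z(X, n) = 7 - (n*X + (-6/X + n/1)) = 7 - (X*n + (-6/X + n*1)) = 7 - (X*n + (-6/X + n)) = 7 - (X*n + (n - 6/X)) = 7 - (n - 6/X + X*n) = 7 + (-n + 6/X - X*n) = 7 - n + 6/X - X*n)
z(-5, 5)*(-72 - 126) = (7 - 1*5 + 6/(-5) - 1*(-5)*5)*(-72 - 126) = (7 - 5 + 6*(-1/5) + 25)*(-198) = (7 - 5 - 6/5 + 25)*(-198) = (129/5)*(-198) = -25542/5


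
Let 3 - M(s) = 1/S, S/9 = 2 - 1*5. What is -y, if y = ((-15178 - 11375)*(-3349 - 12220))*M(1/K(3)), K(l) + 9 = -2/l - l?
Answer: -11299699958/9 ≈ -1.2555e+9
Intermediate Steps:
S = -27 (S = 9*(2 - 1*5) = 9*(2 - 5) = 9*(-3) = -27)
K(l) = -9 - l - 2/l (K(l) = -9 + (-2/l - l) = -9 + (-l - 2/l) = -9 - l - 2/l)
M(s) = 82/27 (M(s) = 3 - 1/(-27) = 3 - 1*(-1/27) = 3 + 1/27 = 82/27)
y = 11299699958/9 (y = ((-15178 - 11375)*(-3349 - 12220))*(82/27) = -26553*(-15569)*(82/27) = 413403657*(82/27) = 11299699958/9 ≈ 1.2555e+9)
-y = -1*11299699958/9 = -11299699958/9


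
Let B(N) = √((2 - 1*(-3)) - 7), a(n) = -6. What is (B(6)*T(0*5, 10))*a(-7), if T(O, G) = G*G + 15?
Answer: -690*I*√2 ≈ -975.81*I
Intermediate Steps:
B(N) = I*√2 (B(N) = √((2 + 3) - 7) = √(5 - 7) = √(-2) = I*√2)
T(O, G) = 15 + G² (T(O, G) = G² + 15 = 15 + G²)
(B(6)*T(0*5, 10))*a(-7) = ((I*√2)*(15 + 10²))*(-6) = ((I*√2)*(15 + 100))*(-6) = ((I*√2)*115)*(-6) = (115*I*√2)*(-6) = -690*I*√2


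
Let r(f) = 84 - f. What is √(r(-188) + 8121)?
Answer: √8393 ≈ 91.613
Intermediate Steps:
√(r(-188) + 8121) = √((84 - 1*(-188)) + 8121) = √((84 + 188) + 8121) = √(272 + 8121) = √8393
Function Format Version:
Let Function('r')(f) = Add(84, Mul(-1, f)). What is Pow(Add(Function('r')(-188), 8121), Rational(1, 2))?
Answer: Pow(8393, Rational(1, 2)) ≈ 91.613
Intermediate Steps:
Pow(Add(Function('r')(-188), 8121), Rational(1, 2)) = Pow(Add(Add(84, Mul(-1, -188)), 8121), Rational(1, 2)) = Pow(Add(Add(84, 188), 8121), Rational(1, 2)) = Pow(Add(272, 8121), Rational(1, 2)) = Pow(8393, Rational(1, 2))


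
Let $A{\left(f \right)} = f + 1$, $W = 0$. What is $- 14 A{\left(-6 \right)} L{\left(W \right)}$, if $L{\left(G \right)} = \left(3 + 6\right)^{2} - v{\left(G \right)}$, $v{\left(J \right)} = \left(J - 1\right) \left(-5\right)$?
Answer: $5320$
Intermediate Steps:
$v{\left(J \right)} = 5 - 5 J$ ($v{\left(J \right)} = \left(-1 + J\right) \left(-5\right) = 5 - 5 J$)
$A{\left(f \right)} = 1 + f$
$L{\left(G \right)} = 76 + 5 G$ ($L{\left(G \right)} = \left(3 + 6\right)^{2} - \left(5 - 5 G\right) = 9^{2} + \left(-5 + 5 G\right) = 81 + \left(-5 + 5 G\right) = 76 + 5 G$)
$- 14 A{\left(-6 \right)} L{\left(W \right)} = - 14 \left(1 - 6\right) \left(76 + 5 \cdot 0\right) = \left(-14\right) \left(-5\right) \left(76 + 0\right) = 70 \cdot 76 = 5320$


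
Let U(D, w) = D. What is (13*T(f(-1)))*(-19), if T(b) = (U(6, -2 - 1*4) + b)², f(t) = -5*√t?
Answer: -2717 + 14820*I ≈ -2717.0 + 14820.0*I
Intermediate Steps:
T(b) = (6 + b)²
(13*T(f(-1)))*(-19) = (13*(6 - 5*I)²)*(-19) = -247*(6 - 5*I)²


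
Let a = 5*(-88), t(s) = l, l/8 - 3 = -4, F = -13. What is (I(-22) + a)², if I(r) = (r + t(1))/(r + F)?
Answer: 9449476/49 ≈ 1.9285e+5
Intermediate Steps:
l = -8 (l = 24 + 8*(-4) = 24 - 32 = -8)
t(s) = -8
a = -440
I(r) = (-8 + r)/(-13 + r) (I(r) = (r - 8)/(r - 13) = (-8 + r)/(-13 + r))
(I(-22) + a)² = ((-8 - 22)/(-13 - 22) - 440)² = (-30/(-35) - 440)² = (-1/35*(-30) - 440)² = (6/7 - 440)² = (-3074/7)² = 9449476/49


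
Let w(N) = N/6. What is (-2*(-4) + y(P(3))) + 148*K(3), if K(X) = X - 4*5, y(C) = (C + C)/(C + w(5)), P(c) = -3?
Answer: -32568/13 ≈ -2505.2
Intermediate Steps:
w(N) = N/6 (w(N) = N*(⅙) = N/6)
y(C) = 2*C/(⅚ + C) (y(C) = (C + C)/(C + (⅙)*5) = (2*C)/(C + ⅚) = (2*C)/(⅚ + C) = 2*C/(⅚ + C))
K(X) = -20 + X (K(X) = X - 20 = -20 + X)
(-2*(-4) + y(P(3))) + 148*K(3) = (-2*(-4) + 12*(-3)/(5 + 6*(-3))) + 148*(-20 + 3) = (8 + 12*(-3)/(5 - 18)) + 148*(-17) = (8 + 12*(-3)/(-13)) - 2516 = (8 + 12*(-3)*(-1/13)) - 2516 = (8 + 36/13) - 2516 = 140/13 - 2516 = -32568/13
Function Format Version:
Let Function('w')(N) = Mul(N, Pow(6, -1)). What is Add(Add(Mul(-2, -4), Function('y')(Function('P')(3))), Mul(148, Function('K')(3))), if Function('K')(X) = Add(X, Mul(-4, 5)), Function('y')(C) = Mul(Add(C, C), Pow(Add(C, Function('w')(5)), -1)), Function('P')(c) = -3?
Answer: Rational(-32568, 13) ≈ -2505.2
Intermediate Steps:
Function('w')(N) = Mul(Rational(1, 6), N) (Function('w')(N) = Mul(N, Rational(1, 6)) = Mul(Rational(1, 6), N))
Function('y')(C) = Mul(2, C, Pow(Add(Rational(5, 6), C), -1)) (Function('y')(C) = Mul(Add(C, C), Pow(Add(C, Mul(Rational(1, 6), 5)), -1)) = Mul(Mul(2, C), Pow(Add(C, Rational(5, 6)), -1)) = Mul(Mul(2, C), Pow(Add(Rational(5, 6), C), -1)) = Mul(2, C, Pow(Add(Rational(5, 6), C), -1)))
Function('K')(X) = Add(-20, X) (Function('K')(X) = Add(X, -20) = Add(-20, X))
Add(Add(Mul(-2, -4), Function('y')(Function('P')(3))), Mul(148, Function('K')(3))) = Add(Add(Mul(-2, -4), Mul(12, -3, Pow(Add(5, Mul(6, -3)), -1))), Mul(148, Add(-20, 3))) = Add(Add(8, Mul(12, -3, Pow(Add(5, -18), -1))), Mul(148, -17)) = Add(Add(8, Mul(12, -3, Pow(-13, -1))), -2516) = Add(Add(8, Mul(12, -3, Rational(-1, 13))), -2516) = Add(Add(8, Rational(36, 13)), -2516) = Add(Rational(140, 13), -2516) = Rational(-32568, 13)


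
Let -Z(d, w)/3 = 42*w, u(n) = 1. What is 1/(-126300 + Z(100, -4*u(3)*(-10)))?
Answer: -1/131340 ≈ -7.6138e-6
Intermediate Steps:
Z(d, w) = -126*w
1/(-126300 + Z(100, -4*u(3)*(-10))) = 1/(-126300 - 126*(-4*1)*(-10)) = 1/(-126300 - (-504)*(-10)) = 1/(-126300 - 126*40) = 1/(-126300 - 5040) = 1/(-131340) = -1/131340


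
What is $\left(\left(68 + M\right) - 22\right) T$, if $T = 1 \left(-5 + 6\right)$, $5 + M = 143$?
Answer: $184$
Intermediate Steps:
$M = 138$ ($M = -5 + 143 = 138$)
$T = 1$ ($T = 1 \cdot 1 = 1$)
$\left(\left(68 + M\right) - 22\right) T = \left(\left(68 + 138\right) - 22\right) 1 = \left(206 - 22\right) 1 = 184 \cdot 1 = 184$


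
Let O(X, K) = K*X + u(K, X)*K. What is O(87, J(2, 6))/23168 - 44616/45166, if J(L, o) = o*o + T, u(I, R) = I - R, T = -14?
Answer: -11497763/11890976 ≈ -0.96693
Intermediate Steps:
J(L, o) = -14 + o² (J(L, o) = o*o - 14 = o² - 14 = -14 + o²)
O(X, K) = K*X + K*(K - X) (O(X, K) = K*X + (K - X)*K = K*X + K*(K - X))
O(87, J(2, 6))/23168 - 44616/45166 = (-14 + 6²)²/23168 - 44616/45166 = (-14 + 36)²*(1/23168) - 44616*1/45166 = 22²*(1/23168) - 2028/2053 = 484*(1/23168) - 2028/2053 = 121/5792 - 2028/2053 = -11497763/11890976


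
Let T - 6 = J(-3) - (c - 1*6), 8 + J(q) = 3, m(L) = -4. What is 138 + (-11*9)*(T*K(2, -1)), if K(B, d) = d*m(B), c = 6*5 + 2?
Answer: 10038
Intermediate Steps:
J(q) = -5 (J(q) = -8 + 3 = -5)
c = 32 (c = 30 + 2 = 32)
K(B, d) = -4*d (K(B, d) = d*(-4) = -4*d)
T = -25 (T = 6 + (-5 - (32 - 1*6)) = 6 + (-5 - (32 - 6)) = 6 + (-5 - 1*26) = 6 + (-5 - 26) = 6 - 31 = -25)
138 + (-11*9)*(T*K(2, -1)) = 138 + (-11*9)*(-(-100)*(-1)) = 138 - (-2475)*4 = 138 - 99*(-100) = 138 + 9900 = 10038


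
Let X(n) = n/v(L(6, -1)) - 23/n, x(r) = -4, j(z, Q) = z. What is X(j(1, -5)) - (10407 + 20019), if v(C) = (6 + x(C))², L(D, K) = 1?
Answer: -121795/4 ≈ -30449.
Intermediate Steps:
v(C) = 4 (v(C) = (6 - 4)² = 2² = 4)
X(n) = -23/n + n/4 (X(n) = n/4 - 23/n = -23/n + n/4)
X(j(1, -5)) - (10407 + 20019) = (-23/1 + (¼)*1) - (10407 + 20019) = (-23*1 + ¼) - 1*30426 = (-23 + ¼) - 30426 = -91/4 - 30426 = -121795/4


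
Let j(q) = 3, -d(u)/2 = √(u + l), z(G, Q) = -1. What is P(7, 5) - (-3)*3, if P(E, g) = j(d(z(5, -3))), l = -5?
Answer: 12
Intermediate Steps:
d(u) = -2*√(-5 + u) (d(u) = -2*√(u - 5) = -2*√(-5 + u))
P(E, g) = 3
P(7, 5) - (-3)*3 = 3 - (-3)*3 = 3 - 1*(-9) = 3 + 9 = 12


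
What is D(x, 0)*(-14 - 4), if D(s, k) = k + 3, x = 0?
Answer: -54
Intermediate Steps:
D(s, k) = 3 + k
D(x, 0)*(-14 - 4) = (3 + 0)*(-14 - 4) = 3*(-18) = -54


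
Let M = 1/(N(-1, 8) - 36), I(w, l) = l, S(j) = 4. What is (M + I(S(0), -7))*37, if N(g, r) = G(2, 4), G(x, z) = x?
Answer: -8843/34 ≈ -260.09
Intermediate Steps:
N(g, r) = 2
M = -1/34 (M = 1/(2 - 36) = 1/(-34) = -1/34 ≈ -0.029412)
(M + I(S(0), -7))*37 = (-1/34 - 7)*37 = -239/34*37 = -8843/34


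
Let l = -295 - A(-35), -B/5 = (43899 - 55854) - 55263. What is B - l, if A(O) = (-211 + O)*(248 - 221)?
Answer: 329743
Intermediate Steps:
A(O) = -5697 + 27*O (A(O) = (-211 + O)*27 = -5697 + 27*O)
B = 336090 (B = -5*((43899 - 55854) - 55263) = -5*(-11955 - 55263) = -5*(-67218) = 336090)
l = 6347 (l = -295 - (-5697 + 27*(-35)) = -295 - (-5697 - 945) = -295 - 1*(-6642) = -295 + 6642 = 6347)
B - l = 336090 - 1*6347 = 336090 - 6347 = 329743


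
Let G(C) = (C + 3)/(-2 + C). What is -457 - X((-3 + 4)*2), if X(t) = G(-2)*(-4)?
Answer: -458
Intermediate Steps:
G(C) = (3 + C)/(-2 + C)
X(t) = 1 (X(t) = ((3 - 2)/(-2 - 2))*(-4) = (1/(-4))*(-4) = -¼*1*(-4) = -¼*(-4) = 1)
-457 - X((-3 + 4)*2) = -457 - 1*1 = -457 - 1 = -458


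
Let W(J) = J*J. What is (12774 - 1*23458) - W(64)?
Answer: -14780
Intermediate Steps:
W(J) = J**2
(12774 - 1*23458) - W(64) = (12774 - 1*23458) - 1*64**2 = (12774 - 23458) - 1*4096 = -10684 - 4096 = -14780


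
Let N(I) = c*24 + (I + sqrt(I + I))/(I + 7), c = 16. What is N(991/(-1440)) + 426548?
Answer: 3880383957/9089 + 24*I*sqrt(4955)/9089 ≈ 4.2693e+5 + 0.18587*I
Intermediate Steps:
N(I) = 384 + (I + sqrt(2)*sqrt(I))/(7 + I) (N(I) = 16*24 + (I + sqrt(I + I))/(I + 7) = 384 + (I + sqrt(2*I))/(7 + I) = 384 + (I + sqrt(2)*sqrt(I))/(7 + I))
N(991/(-1440)) + 426548 = (2688 + 385*(991/(-1440)) + sqrt(2)*sqrt(991/(-1440)))/(7 + 991/(-1440)) + 426548 = (2688 + 385*(991*(-1/1440)) + sqrt(2)*sqrt(991*(-1/1440)))/(7 + 991*(-1/1440)) + 426548 = (2688 + 385*(-991/1440) + sqrt(2)*sqrt(-991/1440))/(7 - 991/1440) + 426548 = (2688 - 76307/288 + sqrt(2)*(I*sqrt(9910)/120))/(9089/1440) + 426548 = 1440*(2688 - 76307/288 + I*sqrt(4955)/60)/9089 + 426548 = 1440*(697837/288 + I*sqrt(4955)/60)/9089 + 426548 = (3489185/9089 + 24*I*sqrt(4955)/9089) + 426548 = 3880383957/9089 + 24*I*sqrt(4955)/9089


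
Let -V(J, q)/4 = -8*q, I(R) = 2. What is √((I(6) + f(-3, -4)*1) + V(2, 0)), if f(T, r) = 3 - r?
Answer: 3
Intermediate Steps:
V(J, q) = 32*q (V(J, q) = -(-32)*q = 32*q)
√((I(6) + f(-3, -4)*1) + V(2, 0)) = √((2 + (3 - 1*(-4))*1) + 32*0) = √((2 + (3 + 4)*1) + 0) = √((2 + 7*1) + 0) = √((2 + 7) + 0) = √(9 + 0) = √9 = 3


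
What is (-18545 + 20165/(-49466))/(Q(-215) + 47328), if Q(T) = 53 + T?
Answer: -305789045/777704452 ≈ -0.39319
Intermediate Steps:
(-18545 + 20165/(-49466))/(Q(-215) + 47328) = (-18545 + 20165/(-49466))/((53 - 215) + 47328) = (-18545 + 20165*(-1/49466))/(-162 + 47328) = (-18545 - 20165/49466)/47166 = -917367135/49466*1/47166 = -305789045/777704452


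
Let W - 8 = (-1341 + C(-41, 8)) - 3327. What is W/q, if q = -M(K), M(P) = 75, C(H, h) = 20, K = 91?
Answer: 928/15 ≈ 61.867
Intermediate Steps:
W = -4640 (W = 8 + ((-1341 + 20) - 3327) = 8 + (-1321 - 3327) = 8 - 4648 = -4640)
q = -75 (q = -1*75 = -75)
W/q = -4640/(-75) = -4640*(-1/75) = 928/15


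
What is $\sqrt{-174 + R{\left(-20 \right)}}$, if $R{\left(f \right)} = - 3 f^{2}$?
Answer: $i \sqrt{1374} \approx 37.068 i$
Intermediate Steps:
$\sqrt{-174 + R{\left(-20 \right)}} = \sqrt{-174 - 3 \left(-20\right)^{2}} = \sqrt{-174 - 1200} = \sqrt{-1374} = i \sqrt{1374}$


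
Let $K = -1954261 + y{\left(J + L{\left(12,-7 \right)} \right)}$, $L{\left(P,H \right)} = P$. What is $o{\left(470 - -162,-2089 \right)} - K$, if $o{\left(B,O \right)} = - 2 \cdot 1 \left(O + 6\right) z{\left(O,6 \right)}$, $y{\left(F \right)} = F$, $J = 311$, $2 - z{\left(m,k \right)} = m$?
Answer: $10665044$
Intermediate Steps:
$z{\left(m,k \right)} = 2 - m$
$o{\left(B,O \right)} = \left(-12 - 2 O\right) \left(2 - O\right)$ ($o{\left(B,O \right)} = - 2 \cdot 1 \left(O + 6\right) \left(2 - O\right) = - 2 \cdot 1 \left(6 + O\right) \left(2 - O\right) = - 2 \left(6 + O\right) \left(2 - O\right) = \left(-12 - 2 O\right) \left(2 - O\right)$)
$K = -1953938$ ($K = -1954261 + \left(311 + 12\right) = -1954261 + 323 = -1953938$)
$o{\left(470 - -162,-2089 \right)} - K = 2 \left(-2 - 2089\right) \left(6 - 2089\right) - -1953938 = 2 \left(-2091\right) \left(-2083\right) + 1953938 = 8711106 + 1953938 = 10665044$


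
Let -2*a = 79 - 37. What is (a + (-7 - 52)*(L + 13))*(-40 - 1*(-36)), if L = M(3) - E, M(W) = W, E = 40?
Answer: -5580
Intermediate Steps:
a = -21 (a = -(79 - 37)/2 = -1/2*42 = -21)
L = -37 (L = 3 - 1*40 = 3 - 40 = -37)
(a + (-7 - 52)*(L + 13))*(-40 - 1*(-36)) = (-21 + (-7 - 52)*(-37 + 13))*(-40 - 1*(-36)) = (-21 - 59*(-24))*(-40 + 36) = (-21 + 1416)*(-4) = 1395*(-4) = -5580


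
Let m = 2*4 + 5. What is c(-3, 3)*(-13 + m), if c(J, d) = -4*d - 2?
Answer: 0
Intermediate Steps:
c(J, d) = -2 - 4*d
m = 13 (m = 8 + 5 = 13)
c(-3, 3)*(-13 + m) = (-2 - 4*3)*(-13 + 13) = (-2 - 12)*0 = -14*0 = 0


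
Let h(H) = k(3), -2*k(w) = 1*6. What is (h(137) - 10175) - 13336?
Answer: -23514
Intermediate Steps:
k(w) = -3 (k(w) = -6/2 = -½*6 = -3)
h(H) = -3
(h(137) - 10175) - 13336 = (-3 - 10175) - 13336 = -10178 - 13336 = -23514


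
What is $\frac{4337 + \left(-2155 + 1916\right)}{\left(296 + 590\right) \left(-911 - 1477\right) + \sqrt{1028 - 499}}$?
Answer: $- \frac{4098}{2115745} \approx -0.0019369$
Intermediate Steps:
$\frac{4337 + \left(-2155 + 1916\right)}{\left(296 + 590\right) \left(-911 - 1477\right) + \sqrt{1028 - 499}} = \frac{4337 - 239}{886 \left(-2388\right) + \sqrt{529}} = \frac{4098}{-2115768 + 23} = \frac{4098}{-2115745} = 4098 \left(- \frac{1}{2115745}\right) = - \frac{4098}{2115745}$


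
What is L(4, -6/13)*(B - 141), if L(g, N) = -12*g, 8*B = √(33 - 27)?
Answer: 6768 - 6*√6 ≈ 6753.3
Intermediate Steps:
B = √6/8 (B = √(33 - 27)/8 = √6/8 ≈ 0.30619)
L(4, -6/13)*(B - 141) = (-12*4)*(√6/8 - 141) = -48*(-141 + √6/8) = 6768 - 6*√6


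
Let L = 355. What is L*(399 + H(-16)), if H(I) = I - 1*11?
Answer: 132060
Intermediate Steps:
H(I) = -11 + I (H(I) = I - 11 = -11 + I)
L*(399 + H(-16)) = 355*(399 + (-11 - 16)) = 355*(399 - 27) = 355*372 = 132060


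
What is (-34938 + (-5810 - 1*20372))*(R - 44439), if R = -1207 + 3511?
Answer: 2575291200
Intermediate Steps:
R = 2304
(-34938 + (-5810 - 1*20372))*(R - 44439) = (-34938 + (-5810 - 1*20372))*(2304 - 44439) = (-34938 + (-5810 - 20372))*(-42135) = (-34938 - 26182)*(-42135) = -61120*(-42135) = 2575291200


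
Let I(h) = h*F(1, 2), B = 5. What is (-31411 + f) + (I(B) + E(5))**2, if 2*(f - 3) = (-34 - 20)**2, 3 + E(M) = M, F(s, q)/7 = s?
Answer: -28581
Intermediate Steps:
F(s, q) = 7*s
I(h) = 7*h (I(h) = h*(7*1) = h*7 = 7*h)
E(M) = -3 + M
f = 1461 (f = 3 + (-34 - 20)**2/2 = 3 + (1/2)*(-54)**2 = 3 + (1/2)*2916 = 3 + 1458 = 1461)
(-31411 + f) + (I(B) + E(5))**2 = (-31411 + 1461) + (7*5 + (-3 + 5))**2 = -29950 + (35 + 2)**2 = -29950 + 37**2 = -29950 + 1369 = -28581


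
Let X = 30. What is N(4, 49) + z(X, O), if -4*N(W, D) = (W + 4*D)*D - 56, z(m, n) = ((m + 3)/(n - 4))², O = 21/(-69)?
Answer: -21395/9 ≈ -2377.2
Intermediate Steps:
O = -7/23 (O = 21*(-1/69) = -7/23 ≈ -0.30435)
z(m, n) = (3 + m)²/(-4 + n)² (z(m, n) = ((3 + m)/(-4 + n))² = (3 + m)²/(-4 + n)²)
N(W, D) = 14 - D*(W + 4*D)/4 (N(W, D) = -((W + 4*D)*D - 56)/4 = -(D*(W + 4*D) - 56)/4 = -(-56 + D*(W + 4*D))/4 = 14 - D*(W + 4*D)/4)
N(4, 49) + z(X, O) = (14 - 1*49² - ¼*49*4) + (3 + 30)²/(-4 - 7/23)² = (14 - 1*2401 - 49) + 33²/(-99/23)² = (14 - 2401 - 49) + (529/9801)*1089 = -2436 + 529/9 = -21395/9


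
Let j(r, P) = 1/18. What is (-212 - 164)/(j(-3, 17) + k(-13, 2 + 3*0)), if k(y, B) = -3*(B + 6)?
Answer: 6768/431 ≈ 15.703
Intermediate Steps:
j(r, P) = 1/18
k(y, B) = -18 - 3*B (k(y, B) = -3*(6 + B) = -18 - 3*B)
(-212 - 164)/(j(-3, 17) + k(-13, 2 + 3*0)) = (-212 - 164)/(1/18 + (-18 - 3*(2 + 3*0))) = -376/(1/18 + (-18 - 3*(2 + 0))) = -376/(1/18 + (-18 - 3*2)) = -376/(1/18 + (-18 - 6)) = -376/(1/18 - 24) = -376/(-431/18) = -376*(-18/431) = 6768/431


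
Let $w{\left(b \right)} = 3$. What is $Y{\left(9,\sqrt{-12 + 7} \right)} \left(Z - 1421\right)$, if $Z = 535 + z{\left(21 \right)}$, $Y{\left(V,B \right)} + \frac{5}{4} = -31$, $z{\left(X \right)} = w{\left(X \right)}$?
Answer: $\frac{113907}{4} \approx 28477.0$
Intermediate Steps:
$z{\left(X \right)} = 3$
$Y{\left(V,B \right)} = - \frac{129}{4}$ ($Y{\left(V,B \right)} = - \frac{5}{4} - 31 = - \frac{129}{4}$)
$Z = 538$ ($Z = 535 + 3 = 538$)
$Y{\left(9,\sqrt{-12 + 7} \right)} \left(Z - 1421\right) = - \frac{129 \left(538 - 1421\right)}{4} = \left(- \frac{129}{4}\right) \left(-883\right) = \frac{113907}{4}$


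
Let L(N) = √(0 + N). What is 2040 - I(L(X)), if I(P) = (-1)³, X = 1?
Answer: 2041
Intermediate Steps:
L(N) = √N
I(P) = -1
2040 - I(L(X)) = 2040 - 1*(-1) = 2040 + 1 = 2041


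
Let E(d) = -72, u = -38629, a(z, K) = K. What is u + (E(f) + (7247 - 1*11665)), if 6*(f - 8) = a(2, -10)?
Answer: -43119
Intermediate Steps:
f = 19/3 (f = 8 + (⅙)*(-10) = 8 - 5/3 = 19/3 ≈ 6.3333)
u + (E(f) + (7247 - 1*11665)) = -38629 + (-72 + (7247 - 1*11665)) = -38629 + (-72 + (7247 - 11665)) = -38629 + (-72 - 4418) = -38629 - 4490 = -43119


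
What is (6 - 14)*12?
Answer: -96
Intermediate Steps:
(6 - 14)*12 = -8*12 = -96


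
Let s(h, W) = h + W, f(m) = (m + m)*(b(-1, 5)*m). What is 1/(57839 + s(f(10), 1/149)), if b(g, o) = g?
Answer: 149/8588212 ≈ 1.7349e-5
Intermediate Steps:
f(m) = -2*m**2 (f(m) = (m + m)*(-m) = (2*m)*(-m) = -2*m**2)
s(h, W) = W + h
1/(57839 + s(f(10), 1/149)) = 1/(57839 + (1/149 - 2*10**2)) = 1/(57839 + (1/149 - 2*100)) = 1/(57839 + (1/149 - 200)) = 1/(57839 - 29799/149) = 1/(8588212/149) = 149/8588212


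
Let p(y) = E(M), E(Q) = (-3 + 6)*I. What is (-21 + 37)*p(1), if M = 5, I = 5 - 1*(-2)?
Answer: 336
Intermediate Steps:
I = 7 (I = 5 + 2 = 7)
E(Q) = 21 (E(Q) = (-3 + 6)*7 = 3*7 = 21)
p(y) = 21
(-21 + 37)*p(1) = (-21 + 37)*21 = 16*21 = 336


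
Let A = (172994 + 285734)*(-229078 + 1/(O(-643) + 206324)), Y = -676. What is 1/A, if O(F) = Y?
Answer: -25706/2701301971448163 ≈ -9.5162e-12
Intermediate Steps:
O(F) = -676
A = -2701301971448163/25706 (A = (172994 + 285734)*(-229078 + 1/(-676 + 206324)) = 458728*(-229078 + 1/205648) = 458728*(-47109432543/205648) = -2701301971448163/25706 ≈ -1.0508e+11)
1/A = 1/(-2701301971448163/25706) = -25706/2701301971448163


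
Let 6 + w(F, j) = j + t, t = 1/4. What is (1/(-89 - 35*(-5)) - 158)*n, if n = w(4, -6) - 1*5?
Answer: 6563253/2480 ≈ 2646.5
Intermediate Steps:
t = ¼ ≈ 0.25000
w(F, j) = -23/4 + j (w(F, j) = -6 + (j + ¼) = -6 + (¼ + j) = -23/4 + j)
n = -67/4 (n = (-23/4 - 6) - 1*5 = -47/4 - 5 = -67/4 ≈ -16.750)
(1/(-89 - 35*(-5)) - 158)*n = (1/(-89 - 35*(-5)) - 158)*(-67/4) = (-⅕/(-124) - 158)*(-67/4) = (-1/124*(-⅕) - 158)*(-67/4) = (1/620 - 158)*(-67/4) = -97959/620*(-67/4) = 6563253/2480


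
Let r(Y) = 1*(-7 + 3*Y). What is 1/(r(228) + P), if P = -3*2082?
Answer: -1/5569 ≈ -0.00017957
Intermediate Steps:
r(Y) = -7 + 3*Y
P = -6246
1/(r(228) + P) = 1/((-7 + 3*228) - 6246) = 1/((-7 + 684) - 6246) = 1/(677 - 6246) = 1/(-5569) = -1/5569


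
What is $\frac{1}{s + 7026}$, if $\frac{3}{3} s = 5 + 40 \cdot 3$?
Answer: $\frac{1}{7151} \approx 0.00013984$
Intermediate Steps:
$s = 125$ ($s = 5 + 40 \cdot 3 = 5 + 120 = 125$)
$\frac{1}{s + 7026} = \frac{1}{125 + 7026} = \frac{1}{7151}$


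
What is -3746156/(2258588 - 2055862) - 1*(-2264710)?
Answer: 229555926652/101363 ≈ 2.2647e+6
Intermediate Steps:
-3746156/(2258588 - 2055862) - 1*(-2264710) = -3746156/202726 + 2264710 = -3746156*1/202726 + 2264710 = -1873078/101363 + 2264710 = 229555926652/101363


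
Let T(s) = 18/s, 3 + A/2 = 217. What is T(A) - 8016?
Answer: -1715415/214 ≈ -8016.0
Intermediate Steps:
A = 428 (A = -6 + 2*217 = -6 + 434 = 428)
T(A) - 8016 = 18/428 - 8016 = 18*(1/428) - 8016 = 9/214 - 8016 = -1715415/214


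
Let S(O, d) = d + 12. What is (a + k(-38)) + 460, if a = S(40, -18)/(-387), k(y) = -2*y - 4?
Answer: 68630/129 ≈ 532.02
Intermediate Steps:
S(O, d) = 12 + d
k(y) = -4 - 2*y
a = 2/129 (a = (12 - 18)/(-387) = -6*(-1/387) = 2/129 ≈ 0.015504)
(a + k(-38)) + 460 = (2/129 + (-4 - 2*(-38))) + 460 = (2/129 + (-4 + 76)) + 460 = (2/129 + 72) + 460 = 9290/129 + 460 = 68630/129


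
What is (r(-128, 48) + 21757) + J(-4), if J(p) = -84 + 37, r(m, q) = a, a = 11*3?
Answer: 21743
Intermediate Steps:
a = 33
r(m, q) = 33
J(p) = -47
(r(-128, 48) + 21757) + J(-4) = (33 + 21757) - 47 = 21790 - 47 = 21743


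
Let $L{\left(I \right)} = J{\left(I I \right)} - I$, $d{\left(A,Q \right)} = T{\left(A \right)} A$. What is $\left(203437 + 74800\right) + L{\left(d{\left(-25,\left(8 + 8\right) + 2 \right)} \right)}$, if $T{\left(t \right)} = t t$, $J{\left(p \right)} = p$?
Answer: $244434487$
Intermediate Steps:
$T{\left(t \right)} = t^{2}$
$d{\left(A,Q \right)} = A^{3}$ ($d{\left(A,Q \right)} = A^{2} A = A^{3}$)
$L{\left(I \right)} = I^{2} - I$ ($L{\left(I \right)} = I I - I = I^{2} - I$)
$\left(203437 + 74800\right) + L{\left(d{\left(-25,\left(8 + 8\right) + 2 \right)} \right)} = \left(203437 + 74800\right) + \left(-25\right)^{3} \left(-1 + \left(-25\right)^{3}\right) = 278237 - 15625 \left(-1 - 15625\right) = 278237 - -244156250 = 278237 + 244156250 = 244434487$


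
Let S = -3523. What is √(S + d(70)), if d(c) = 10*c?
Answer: I*√2823 ≈ 53.132*I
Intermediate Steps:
√(S + d(70)) = √(-3523 + 10*70) = √(-3523 + 700) = √(-2823) = I*√2823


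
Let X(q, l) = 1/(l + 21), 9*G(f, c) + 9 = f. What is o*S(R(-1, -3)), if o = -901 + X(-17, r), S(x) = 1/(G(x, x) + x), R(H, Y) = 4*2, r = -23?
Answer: -16227/142 ≈ -114.27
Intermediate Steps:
R(H, Y) = 8
G(f, c) = -1 + f/9
S(x) = 1/(-1 + 10*x/9) (S(x) = 1/((-1 + x/9) + x) = 1/(-1 + 10*x/9))
X(q, l) = 1/(21 + l)
o = -1803/2 (o = -901 + 1/(21 - 23) = -901 + 1/(-2) = -901 - ½ = -1803/2 ≈ -901.50)
o*S(R(-1, -3)) = -16227/(2*(-9 + 10*8)) = -16227/(2*(-9 + 80)) = -16227/(2*71) = -1803/2*9/71 = -16227/142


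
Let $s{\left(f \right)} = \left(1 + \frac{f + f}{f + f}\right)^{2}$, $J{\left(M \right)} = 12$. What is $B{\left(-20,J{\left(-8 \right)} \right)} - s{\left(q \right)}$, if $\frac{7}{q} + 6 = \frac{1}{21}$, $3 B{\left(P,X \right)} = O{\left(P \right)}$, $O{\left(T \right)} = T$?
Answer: $- \frac{32}{3} \approx -10.667$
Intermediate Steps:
$B{\left(P,X \right)} = \frac{P}{3}$
$q = - \frac{147}{125}$ ($q = \frac{7}{-6 + \frac{1}{21}} = \frac{7}{- \frac{125}{21}} = 7 \left(- \frac{21}{125}\right) = - \frac{147}{125} \approx -1.176$)
$s{\left(f \right)} = 4$ ($s{\left(f \right)} = \left(1 + \frac{2 f}{2 f}\right)^{2} = \left(1 + 2 f \frac{1}{2 f}\right)^{2} = \left(1 + 1\right)^{2} = 2^{2} = 4$)
$B{\left(-20,J{\left(-8 \right)} \right)} - s{\left(q \right)} = \frac{1}{3} \left(-20\right) - 4 = - \frac{20}{3} - 4 = - \frac{32}{3}$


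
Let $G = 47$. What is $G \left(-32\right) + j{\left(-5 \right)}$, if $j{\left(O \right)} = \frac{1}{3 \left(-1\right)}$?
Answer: $- \frac{4513}{3} \approx -1504.3$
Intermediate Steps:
$j{\left(O \right)} = - \frac{1}{3}$ ($j{\left(O \right)} = \frac{1}{-3} = - \frac{1}{3}$)
$G \left(-32\right) + j{\left(-5 \right)} = 47 \left(-32\right) - \frac{1}{3} = -1504 - \frac{1}{3} = - \frac{4513}{3}$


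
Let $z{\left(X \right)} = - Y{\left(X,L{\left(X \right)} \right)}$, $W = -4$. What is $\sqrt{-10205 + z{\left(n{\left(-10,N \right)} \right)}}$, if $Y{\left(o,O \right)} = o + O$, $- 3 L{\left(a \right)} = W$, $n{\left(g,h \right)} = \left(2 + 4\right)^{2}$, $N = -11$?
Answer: $\frac{i \sqrt{92181}}{3} \approx 101.2 i$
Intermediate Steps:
$n{\left(g,h \right)} = 36$ ($n{\left(g,h \right)} = 6^{2} = 36$)
$L{\left(a \right)} = \frac{4}{3}$ ($L{\left(a \right)} = \left(- \frac{1}{3}\right) \left(-4\right) = \frac{4}{3}$)
$Y{\left(o,O \right)} = O + o$
$z{\left(X \right)} = - \frac{4}{3} - X$ ($z{\left(X \right)} = - (\frac{4}{3} + X) = - \frac{4}{3} - X$)
$\sqrt{-10205 + z{\left(n{\left(-10,N \right)} \right)}} = \sqrt{-10205 - \frac{112}{3}} = \sqrt{- \frac{30727}{3}} = \frac{i \sqrt{92181}}{3}$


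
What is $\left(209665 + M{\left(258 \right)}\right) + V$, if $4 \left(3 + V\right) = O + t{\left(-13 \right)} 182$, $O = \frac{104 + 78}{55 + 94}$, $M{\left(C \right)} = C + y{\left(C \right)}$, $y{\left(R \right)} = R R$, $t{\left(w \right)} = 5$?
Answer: $\frac{41230059}{149} \approx 2.7671 \cdot 10^{5}$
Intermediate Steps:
$y{\left(R \right)} = R^{2}$
$M{\left(C \right)} = C + C^{2}$
$O = \frac{182}{149} \approx 1.2215$
$V = \frac{33496}{149}$ ($V = -3 + \frac{\frac{182}{149} + 5 \cdot 182}{4} = -3 + \frac{\frac{182}{149} + 910}{4} = -3 + \frac{1}{4} \cdot \frac{135772}{149} = -3 + \frac{33943}{149} = \frac{33496}{149} \approx 224.81$)
$\left(209665 + M{\left(258 \right)}\right) + V = \left(209665 + 258 \left(1 + 258\right)\right) + \frac{33496}{149} = \left(209665 + 258 \cdot 259\right) + \frac{33496}{149} = \left(209665 + 66822\right) + \frac{33496}{149} = 276487 + \frac{33496}{149} = \frac{41230059}{149}$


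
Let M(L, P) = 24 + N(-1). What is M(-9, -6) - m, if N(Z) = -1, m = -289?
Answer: 312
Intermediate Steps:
M(L, P) = 23 (M(L, P) = 24 - 1 = 23)
M(-9, -6) - m = 23 - 1*(-289) = 23 + 289 = 312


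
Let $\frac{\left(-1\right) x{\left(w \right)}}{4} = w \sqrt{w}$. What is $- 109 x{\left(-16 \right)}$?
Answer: $- 27904 i \approx - 27904.0 i$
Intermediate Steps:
$x{\left(w \right)} = - 4 w^{\frac{3}{2}}$ ($x{\left(w \right)} = - 4 w \sqrt{w} = - 4 w^{\frac{3}{2}}$)
$- 109 x{\left(-16 \right)} = - 109 \left(- 4 \left(-16\right)^{\frac{3}{2}}\right) = - 109 \left(- 4 \left(- 64 i\right)\right) = - 109 \cdot 256 i = - 27904 i$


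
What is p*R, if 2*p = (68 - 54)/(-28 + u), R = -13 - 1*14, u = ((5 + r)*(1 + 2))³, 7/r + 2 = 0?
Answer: -1512/505 ≈ -2.9941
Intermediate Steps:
r = -7/2 (r = 7/(-2 + 0) = 7/(-2) = 7*(-½) = -7/2 ≈ -3.5000)
u = 729/8 (u = ((5 - 7/2)*(1 + 2))³ = ((3/2)*3)³ = (9/2)³ = 729/8 ≈ 91.125)
R = -27 (R = -13 - 14 = -27)
p = 56/505 (p = ((68 - 54)/(-28 + 729/8))/2 = (14/(505/8))/2 = (14*(8/505))/2 = (½)*(112/505) = 56/505 ≈ 0.11089)
p*R = (56/505)*(-27) = -1512/505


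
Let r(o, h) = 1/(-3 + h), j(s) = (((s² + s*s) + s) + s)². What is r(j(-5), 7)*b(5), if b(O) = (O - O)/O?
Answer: 0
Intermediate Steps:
j(s) = (2*s + 2*s²)² (j(s) = (((s² + s²) + s) + s)² = ((2*s² + s) + s)² = ((s + 2*s²) + s)² = (2*s + 2*s²)²)
b(O) = 0 (b(O) = 0/O = 0)
r(j(-5), 7)*b(5) = 0/(-3 + 7) = 0/4 = (¼)*0 = 0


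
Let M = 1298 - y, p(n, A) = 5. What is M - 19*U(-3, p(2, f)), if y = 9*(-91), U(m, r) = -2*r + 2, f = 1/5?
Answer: 2269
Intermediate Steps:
f = 1/5 (f = 1*(1/5) = 1/5 ≈ 0.20000)
U(m, r) = 2 - 2*r
y = -819
M = 2117 (M = 1298 - 1*(-819) = 1298 + 819 = 2117)
M - 19*U(-3, p(2, f)) = 2117 - 19*(2 - 2*5) = 2117 - 19*(2 - 10) = 2117 - 19*(-8) = 2117 + 152 = 2269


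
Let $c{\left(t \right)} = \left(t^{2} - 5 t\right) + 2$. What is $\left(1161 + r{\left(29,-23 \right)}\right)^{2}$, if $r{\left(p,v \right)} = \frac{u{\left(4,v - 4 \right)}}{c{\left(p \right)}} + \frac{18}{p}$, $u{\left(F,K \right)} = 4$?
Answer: $\frac{138222840026041}{102434641} \approx 1.3494 \cdot 10^{6}$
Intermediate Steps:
$c{\left(t \right)} = 2 + t^{2} - 5 t$
$r{\left(p,v \right)} = \frac{4}{2 + p^{2} - 5 p} + \frac{18}{p}$
$\left(1161 + r{\left(29,-23 \right)}\right)^{2} = \left(1161 + \frac{2 \left(18 - 1247 + 9 \cdot 29^{2}\right)}{29 \left(2 + 29^{2} - 145\right)}\right)^{2} = \left(1161 + 2 \cdot \frac{1}{29} \frac{1}{2 + 841 - 145} \left(18 - 1247 + 9 \cdot 841\right)\right)^{2} = \left(1161 + 2 \cdot \frac{1}{29} \cdot \frac{1}{698} \left(18 - 1247 + 7569\right)\right)^{2} = \left(1161 + 2 \cdot \frac{1}{29} \cdot \frac{1}{698} \cdot 6340\right)^{2} = \left(1161 + \frac{6340}{10121}\right)^{2} = \left(\frac{11756821}{10121}\right)^{2} = \frac{138222840026041}{102434641}$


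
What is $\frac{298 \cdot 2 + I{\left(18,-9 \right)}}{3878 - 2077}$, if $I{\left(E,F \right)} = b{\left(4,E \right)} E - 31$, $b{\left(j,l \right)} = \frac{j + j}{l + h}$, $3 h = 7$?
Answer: $\frac{34897}{109861} \approx 0.31765$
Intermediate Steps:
$h = \frac{7}{3}$ ($h = \frac{1}{3} \cdot 7 = \frac{7}{3} \approx 2.3333$)
$b{\left(j,l \right)} = \frac{2 j}{\frac{7}{3} + l}$ ($b{\left(j,l \right)} = \frac{j + j}{l + \frac{7}{3}} = \frac{2 j}{\frac{7}{3} + l}$)
$I{\left(E,F \right)} = -31 + \frac{24 E}{7 + 3 E}$ ($I{\left(E,F \right)} = 6 \cdot 4 \frac{1}{7 + 3 E} E - 31 = \frac{24}{7 + 3 E} E - 31 = \frac{24 E}{7 + 3 E} - 31 = -31 + \frac{24 E}{7 + 3 E}$)
$\frac{298 \cdot 2 + I{\left(18,-9 \right)}}{3878 - 2077} = \frac{298 \cdot 2 + \frac{-217 - 1242}{7 + 3 \cdot 18}}{3878 - 2077} = \frac{596 + \frac{-217 - 1242}{7 + 54}}{1801} = \left(596 + \frac{1}{61} \left(-1459\right)\right) \frac{1}{1801} = \left(596 - \frac{1459}{61}\right) \frac{1}{1801} = \frac{34897}{61} \cdot \frac{1}{1801} = \frac{34897}{109861}$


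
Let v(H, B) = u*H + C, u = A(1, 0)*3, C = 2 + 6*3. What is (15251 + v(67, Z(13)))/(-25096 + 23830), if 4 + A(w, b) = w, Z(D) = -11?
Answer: -7334/633 ≈ -11.586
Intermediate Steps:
A(w, b) = -4 + w
C = 20 (C = 2 + 18 = 20)
u = -9 (u = (-4 + 1)*3 = -3*3 = -9)
v(H, B) = 20 - 9*H (v(H, B) = -9*H + 20 = 20 - 9*H)
(15251 + v(67, Z(13)))/(-25096 + 23830) = (15251 + (20 - 9*67))/(-25096 + 23830) = (15251 + (20 - 603))/(-1266) = (15251 - 583)*(-1/1266) = 14668*(-1/1266) = -7334/633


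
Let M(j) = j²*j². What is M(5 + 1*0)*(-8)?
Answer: -5000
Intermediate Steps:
M(j) = j⁴
M(5 + 1*0)*(-8) = (5 + 1*0)⁴*(-8) = (5 + 0)⁴*(-8) = 5⁴*(-8) = 625*(-8) = -5000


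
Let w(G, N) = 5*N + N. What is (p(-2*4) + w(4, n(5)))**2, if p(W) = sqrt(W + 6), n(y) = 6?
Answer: (36 + I*sqrt(2))**2 ≈ 1294.0 + 101.82*I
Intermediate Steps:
p(W) = sqrt(6 + W)
w(G, N) = 6*N
(p(-2*4) + w(4, n(5)))**2 = (sqrt(6 - 2*4) + 6*6)**2 = (sqrt(6 - 8) + 36)**2 = (sqrt(-2) + 36)**2 = (I*sqrt(2) + 36)**2 = (36 + I*sqrt(2))**2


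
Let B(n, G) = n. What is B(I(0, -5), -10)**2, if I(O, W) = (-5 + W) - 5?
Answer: 225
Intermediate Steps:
I(O, W) = -10 + W
B(I(0, -5), -10)**2 = (-10 - 5)**2 = (-15)**2 = 225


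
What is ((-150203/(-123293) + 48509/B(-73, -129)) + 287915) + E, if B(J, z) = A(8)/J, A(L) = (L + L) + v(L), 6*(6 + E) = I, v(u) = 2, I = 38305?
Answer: 108260003407/1109637 ≈ 97564.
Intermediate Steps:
E = 38269/6 (E = -6 + (1/6)*38305 = -6 + 38305/6 = 38269/6 ≈ 6378.2)
A(L) = 2 + 2*L (A(L) = (L + L) + 2 = 2*L + 2 = 2 + 2*L)
B(J, z) = 18/J (B(J, z) = (2 + 2*8)/J = (2 + 16)/J = 18/J)
((-150203/(-123293) + 48509/B(-73, -129)) + 287915) + E = ((-150203/(-123293) + 48509/((18/(-73)))) + 287915) + 38269/6 = ((-150203*(-1/123293) + 48509/((18*(-1/73)))) + 287915) + 38269/6 = ((150203/123293 + 48509/(-18/73)) + 287915) + 38269/6 = ((150203/123293 + 48509*(-73/18)) + 287915) + 38269/6 = ((150203/123293 - 3541157/18) + 287915) + 38269/6 = (-436597166347/2219274 + 287915) + 38269/6 = 202365107363/2219274 + 38269/6 = 108260003407/1109637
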